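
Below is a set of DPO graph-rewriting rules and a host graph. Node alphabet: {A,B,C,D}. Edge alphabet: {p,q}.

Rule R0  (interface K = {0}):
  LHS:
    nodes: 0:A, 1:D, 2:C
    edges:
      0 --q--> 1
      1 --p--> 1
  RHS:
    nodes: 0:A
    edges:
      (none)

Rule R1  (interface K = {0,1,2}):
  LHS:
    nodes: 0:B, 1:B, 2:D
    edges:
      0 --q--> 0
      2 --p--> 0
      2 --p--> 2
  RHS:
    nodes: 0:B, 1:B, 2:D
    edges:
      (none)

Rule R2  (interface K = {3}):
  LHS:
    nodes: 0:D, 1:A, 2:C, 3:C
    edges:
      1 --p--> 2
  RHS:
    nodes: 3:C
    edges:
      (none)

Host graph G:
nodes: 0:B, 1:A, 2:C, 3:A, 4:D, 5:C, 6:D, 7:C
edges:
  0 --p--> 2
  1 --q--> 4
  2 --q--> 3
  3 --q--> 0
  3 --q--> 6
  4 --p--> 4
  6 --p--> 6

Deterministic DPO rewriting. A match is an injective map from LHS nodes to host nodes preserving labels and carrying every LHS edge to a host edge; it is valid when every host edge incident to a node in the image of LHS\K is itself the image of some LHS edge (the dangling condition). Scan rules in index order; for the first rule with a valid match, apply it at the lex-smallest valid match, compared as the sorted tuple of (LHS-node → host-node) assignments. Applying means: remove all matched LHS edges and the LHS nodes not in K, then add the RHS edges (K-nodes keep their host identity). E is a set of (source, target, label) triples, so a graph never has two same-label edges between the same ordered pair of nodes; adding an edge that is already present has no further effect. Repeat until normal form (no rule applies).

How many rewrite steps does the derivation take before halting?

Answer: 2

Steps:
[0] host  ⇒  8 nodes, 7 edges  {0-p->2 1-q->4 2-q->3 3-q->0 3-q->6 4-p->4 6-p->6}
[1] R0 @ {0↦1, 1↦4, 2↦5}  ⇒  6 nodes, 5 edges  {0-p->2 2-q->3 3-q->0 3-q->6 6-p->6}
[2] R0 @ {0↦3, 1↦6, 2↦7}  ⇒  4 nodes, 3 edges  {0-p->2 2-q->3 3-q->0}
halt: no rule applies after step 2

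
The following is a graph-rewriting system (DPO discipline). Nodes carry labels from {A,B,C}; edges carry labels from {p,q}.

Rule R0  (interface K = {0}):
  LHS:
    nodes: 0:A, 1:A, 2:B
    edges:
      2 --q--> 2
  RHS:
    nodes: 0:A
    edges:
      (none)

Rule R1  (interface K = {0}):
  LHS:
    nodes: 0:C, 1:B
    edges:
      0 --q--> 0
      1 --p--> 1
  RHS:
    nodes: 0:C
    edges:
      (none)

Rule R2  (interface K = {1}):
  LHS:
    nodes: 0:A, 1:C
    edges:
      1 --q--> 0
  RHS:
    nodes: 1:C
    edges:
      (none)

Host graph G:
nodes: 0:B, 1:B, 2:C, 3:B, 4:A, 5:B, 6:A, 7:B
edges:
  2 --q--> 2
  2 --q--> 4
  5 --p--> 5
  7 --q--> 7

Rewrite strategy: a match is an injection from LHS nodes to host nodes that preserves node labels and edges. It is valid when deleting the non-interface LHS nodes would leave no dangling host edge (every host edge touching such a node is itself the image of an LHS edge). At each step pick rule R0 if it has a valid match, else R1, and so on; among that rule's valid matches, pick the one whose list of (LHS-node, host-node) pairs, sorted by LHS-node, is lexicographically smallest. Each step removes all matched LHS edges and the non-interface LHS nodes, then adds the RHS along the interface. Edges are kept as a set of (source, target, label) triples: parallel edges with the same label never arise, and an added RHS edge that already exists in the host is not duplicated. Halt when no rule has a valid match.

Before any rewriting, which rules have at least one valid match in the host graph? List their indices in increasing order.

Answer: [R0,R1,R2]

Steps:
R0: 1 valid match — {0↦4, 1↦6, 2↦7}
R1: 1 valid match — {0↦2, 1↦5}
R2: 1 valid match — {0↦4, 1↦2}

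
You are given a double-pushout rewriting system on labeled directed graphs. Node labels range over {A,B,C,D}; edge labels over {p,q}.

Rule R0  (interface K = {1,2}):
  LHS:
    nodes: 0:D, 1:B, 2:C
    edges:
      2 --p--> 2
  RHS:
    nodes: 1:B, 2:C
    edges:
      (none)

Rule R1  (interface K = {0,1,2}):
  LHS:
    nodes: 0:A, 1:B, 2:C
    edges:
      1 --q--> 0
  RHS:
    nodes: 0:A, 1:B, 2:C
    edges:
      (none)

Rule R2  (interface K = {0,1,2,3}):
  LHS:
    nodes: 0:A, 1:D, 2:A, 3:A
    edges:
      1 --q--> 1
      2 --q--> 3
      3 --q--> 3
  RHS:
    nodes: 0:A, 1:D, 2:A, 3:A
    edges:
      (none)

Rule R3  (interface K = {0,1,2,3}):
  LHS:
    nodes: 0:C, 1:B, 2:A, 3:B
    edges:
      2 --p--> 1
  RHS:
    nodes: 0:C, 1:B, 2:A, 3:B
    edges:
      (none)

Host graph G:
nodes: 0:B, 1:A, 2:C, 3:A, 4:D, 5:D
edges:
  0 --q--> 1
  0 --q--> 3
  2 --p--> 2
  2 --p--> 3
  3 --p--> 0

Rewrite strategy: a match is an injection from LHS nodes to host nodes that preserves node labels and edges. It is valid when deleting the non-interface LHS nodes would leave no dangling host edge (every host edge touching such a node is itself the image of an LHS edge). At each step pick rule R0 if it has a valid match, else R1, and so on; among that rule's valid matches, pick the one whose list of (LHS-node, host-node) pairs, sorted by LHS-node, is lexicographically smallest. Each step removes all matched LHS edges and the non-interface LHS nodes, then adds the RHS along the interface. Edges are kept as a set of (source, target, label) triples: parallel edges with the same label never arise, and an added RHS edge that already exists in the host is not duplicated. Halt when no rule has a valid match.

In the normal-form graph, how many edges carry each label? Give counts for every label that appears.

initial: |V|=6 |E|=5  E = 0-q->1 0-q->3 2-p->2 2-p->3 3-p->0
step 1: apply R0 at {0↦4, 1↦0, 2↦2}  → |V|=5 |E|=4  E = 0-q->1 0-q->3 2-p->3 3-p->0
step 2: apply R1 at {0↦1, 1↦0, 2↦2}  → |V|=5 |E|=3  E = 0-q->3 2-p->3 3-p->0
step 3: apply R1 at {0↦3, 1↦0, 2↦2}  → |V|=5 |E|=2  E = 2-p->3 3-p->0
halt: no rule applies after step 3
NF edges: [(2, 3, 'p'), (3, 0, 'p')]

Answer: p:2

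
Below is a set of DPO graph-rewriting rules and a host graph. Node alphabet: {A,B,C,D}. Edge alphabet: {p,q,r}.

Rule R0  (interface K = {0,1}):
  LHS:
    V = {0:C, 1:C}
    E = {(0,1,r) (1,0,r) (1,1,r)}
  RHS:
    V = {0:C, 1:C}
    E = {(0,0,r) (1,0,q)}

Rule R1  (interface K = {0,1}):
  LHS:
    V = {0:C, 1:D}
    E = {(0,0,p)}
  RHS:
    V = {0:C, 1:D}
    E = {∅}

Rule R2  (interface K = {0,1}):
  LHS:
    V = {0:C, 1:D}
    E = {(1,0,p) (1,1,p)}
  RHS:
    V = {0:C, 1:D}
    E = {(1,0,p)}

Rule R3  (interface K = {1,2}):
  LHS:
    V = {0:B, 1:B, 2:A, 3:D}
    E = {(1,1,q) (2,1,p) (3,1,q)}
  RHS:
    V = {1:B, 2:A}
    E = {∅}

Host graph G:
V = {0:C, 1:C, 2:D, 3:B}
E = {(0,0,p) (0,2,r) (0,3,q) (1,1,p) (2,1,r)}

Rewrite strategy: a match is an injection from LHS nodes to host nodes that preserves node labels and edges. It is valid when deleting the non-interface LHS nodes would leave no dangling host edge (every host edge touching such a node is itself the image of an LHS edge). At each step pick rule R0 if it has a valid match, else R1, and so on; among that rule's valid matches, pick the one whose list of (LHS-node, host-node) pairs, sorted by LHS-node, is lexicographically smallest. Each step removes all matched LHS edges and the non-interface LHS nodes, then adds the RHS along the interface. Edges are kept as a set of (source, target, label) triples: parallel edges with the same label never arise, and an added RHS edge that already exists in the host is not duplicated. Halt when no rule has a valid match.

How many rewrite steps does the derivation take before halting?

Answer: 2

Rewrite trace:
[0] host  ⇒  4 nodes, 5 edges  {0-p->0 0-r->2 0-q->3 1-p->1 2-r->1}
[1] R1 @ {0↦0, 1↦2}  ⇒  4 nodes, 4 edges  {0-r->2 0-q->3 1-p->1 2-r->1}
[2] R1 @ {0↦1, 1↦2}  ⇒  4 nodes, 3 edges  {0-r->2 0-q->3 2-r->1}
normal form: no rule applies after step 2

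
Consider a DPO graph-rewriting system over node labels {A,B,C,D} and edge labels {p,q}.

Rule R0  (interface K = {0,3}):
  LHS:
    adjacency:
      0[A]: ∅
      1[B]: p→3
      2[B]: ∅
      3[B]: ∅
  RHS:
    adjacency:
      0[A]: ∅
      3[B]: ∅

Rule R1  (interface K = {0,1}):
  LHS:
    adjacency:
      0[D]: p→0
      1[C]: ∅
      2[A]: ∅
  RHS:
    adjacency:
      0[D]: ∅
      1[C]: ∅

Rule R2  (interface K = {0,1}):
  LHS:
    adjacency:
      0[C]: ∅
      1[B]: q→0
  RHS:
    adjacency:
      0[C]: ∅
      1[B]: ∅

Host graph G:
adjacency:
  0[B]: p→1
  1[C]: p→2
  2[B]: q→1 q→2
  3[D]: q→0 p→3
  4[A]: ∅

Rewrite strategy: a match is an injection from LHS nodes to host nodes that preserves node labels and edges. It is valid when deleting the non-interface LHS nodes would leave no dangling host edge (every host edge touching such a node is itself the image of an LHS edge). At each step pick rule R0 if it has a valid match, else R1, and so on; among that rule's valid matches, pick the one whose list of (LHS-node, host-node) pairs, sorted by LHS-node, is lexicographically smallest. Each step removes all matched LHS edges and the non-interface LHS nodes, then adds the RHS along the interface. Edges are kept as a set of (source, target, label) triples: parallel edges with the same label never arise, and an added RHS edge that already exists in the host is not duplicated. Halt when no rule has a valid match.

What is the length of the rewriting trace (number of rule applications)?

initial: |V|=5 |E|=6  E = 0-p->1 1-p->2 2-q->1 2-q->2 3-q->0 3-p->3
step 1: apply R1 at {0↦3, 1↦1, 2↦4}  → |V|=4 |E|=5  E = 0-p->1 1-p->2 2-q->1 2-q->2 3-q->0
step 2: apply R2 at {0↦1, 1↦2}  → |V|=4 |E|=4  E = 0-p->1 1-p->2 2-q->2 3-q->0
final graph: no rule applies after step 2

Answer: 2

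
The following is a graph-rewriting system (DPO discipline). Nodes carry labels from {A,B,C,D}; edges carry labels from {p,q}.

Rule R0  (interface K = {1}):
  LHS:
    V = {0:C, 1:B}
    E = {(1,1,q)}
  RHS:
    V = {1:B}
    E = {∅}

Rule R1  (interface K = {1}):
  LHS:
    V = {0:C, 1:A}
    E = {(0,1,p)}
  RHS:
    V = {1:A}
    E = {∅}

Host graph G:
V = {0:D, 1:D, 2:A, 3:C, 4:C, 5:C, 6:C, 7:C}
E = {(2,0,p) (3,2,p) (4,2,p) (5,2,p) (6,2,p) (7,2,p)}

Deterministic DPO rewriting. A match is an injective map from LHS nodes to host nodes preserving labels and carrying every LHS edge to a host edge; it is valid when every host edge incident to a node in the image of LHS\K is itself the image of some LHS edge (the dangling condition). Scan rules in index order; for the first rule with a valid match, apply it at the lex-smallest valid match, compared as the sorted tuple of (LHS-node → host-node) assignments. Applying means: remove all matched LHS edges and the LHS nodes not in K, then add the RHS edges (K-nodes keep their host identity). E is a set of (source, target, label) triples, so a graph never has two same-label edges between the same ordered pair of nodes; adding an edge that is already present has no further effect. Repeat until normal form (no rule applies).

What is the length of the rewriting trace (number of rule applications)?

Answer: 5

Rewrite trace:
initial: |V|=8 |E|=6  E = 2-p->0 3-p->2 4-p->2 5-p->2 6-p->2 7-p->2
step 1: apply R1 at {0↦3, 1↦2}  → |V|=7 |E|=5  E = 2-p->0 4-p->2 5-p->2 6-p->2 7-p->2
step 2: apply R1 at {0↦4, 1↦2}  → |V|=6 |E|=4  E = 2-p->0 5-p->2 6-p->2 7-p->2
step 3: apply R1 at {0↦5, 1↦2}  → |V|=5 |E|=3  E = 2-p->0 6-p->2 7-p->2
step 4: apply R1 at {0↦6, 1↦2}  → |V|=4 |E|=2  E = 2-p->0 7-p->2
step 5: apply R1 at {0↦7, 1↦2}  → |V|=3 |E|=1  E = 2-p->0
halt: no rule applies after step 5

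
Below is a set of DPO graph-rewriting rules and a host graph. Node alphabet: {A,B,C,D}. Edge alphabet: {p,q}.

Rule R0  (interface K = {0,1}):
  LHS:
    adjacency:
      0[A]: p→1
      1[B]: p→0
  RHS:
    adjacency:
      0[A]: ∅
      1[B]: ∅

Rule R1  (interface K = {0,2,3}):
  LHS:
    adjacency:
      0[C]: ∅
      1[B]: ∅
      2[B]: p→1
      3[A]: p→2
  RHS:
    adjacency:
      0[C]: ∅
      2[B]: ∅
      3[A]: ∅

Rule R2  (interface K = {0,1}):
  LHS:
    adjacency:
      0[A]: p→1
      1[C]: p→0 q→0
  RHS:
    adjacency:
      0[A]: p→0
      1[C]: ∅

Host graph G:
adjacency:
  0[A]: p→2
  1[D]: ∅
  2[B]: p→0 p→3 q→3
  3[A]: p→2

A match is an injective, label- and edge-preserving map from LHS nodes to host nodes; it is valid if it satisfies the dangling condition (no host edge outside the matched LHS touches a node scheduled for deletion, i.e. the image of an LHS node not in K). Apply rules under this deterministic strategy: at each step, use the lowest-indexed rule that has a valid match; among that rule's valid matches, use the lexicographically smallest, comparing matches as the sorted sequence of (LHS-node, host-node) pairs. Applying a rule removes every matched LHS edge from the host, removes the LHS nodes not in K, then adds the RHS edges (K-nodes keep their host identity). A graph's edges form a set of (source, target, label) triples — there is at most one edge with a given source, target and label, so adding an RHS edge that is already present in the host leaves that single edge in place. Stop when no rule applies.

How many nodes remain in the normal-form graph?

Answer: 4

Steps:
initial: |V|=4 |E|=5  E = 0-p->2 2-p->0 2-p->3 2-q->3 3-p->2
step 1: apply R0 at {0↦0, 1↦2}  → |V|=4 |E|=3  E = 2-p->3 2-q->3 3-p->2
step 2: apply R0 at {0↦3, 1↦2}  → |V|=4 |E|=1  E = 2-q->3
final graph: no rule applies after step 2
NF nodes: {0:A, 1:D, 2:B, 3:A}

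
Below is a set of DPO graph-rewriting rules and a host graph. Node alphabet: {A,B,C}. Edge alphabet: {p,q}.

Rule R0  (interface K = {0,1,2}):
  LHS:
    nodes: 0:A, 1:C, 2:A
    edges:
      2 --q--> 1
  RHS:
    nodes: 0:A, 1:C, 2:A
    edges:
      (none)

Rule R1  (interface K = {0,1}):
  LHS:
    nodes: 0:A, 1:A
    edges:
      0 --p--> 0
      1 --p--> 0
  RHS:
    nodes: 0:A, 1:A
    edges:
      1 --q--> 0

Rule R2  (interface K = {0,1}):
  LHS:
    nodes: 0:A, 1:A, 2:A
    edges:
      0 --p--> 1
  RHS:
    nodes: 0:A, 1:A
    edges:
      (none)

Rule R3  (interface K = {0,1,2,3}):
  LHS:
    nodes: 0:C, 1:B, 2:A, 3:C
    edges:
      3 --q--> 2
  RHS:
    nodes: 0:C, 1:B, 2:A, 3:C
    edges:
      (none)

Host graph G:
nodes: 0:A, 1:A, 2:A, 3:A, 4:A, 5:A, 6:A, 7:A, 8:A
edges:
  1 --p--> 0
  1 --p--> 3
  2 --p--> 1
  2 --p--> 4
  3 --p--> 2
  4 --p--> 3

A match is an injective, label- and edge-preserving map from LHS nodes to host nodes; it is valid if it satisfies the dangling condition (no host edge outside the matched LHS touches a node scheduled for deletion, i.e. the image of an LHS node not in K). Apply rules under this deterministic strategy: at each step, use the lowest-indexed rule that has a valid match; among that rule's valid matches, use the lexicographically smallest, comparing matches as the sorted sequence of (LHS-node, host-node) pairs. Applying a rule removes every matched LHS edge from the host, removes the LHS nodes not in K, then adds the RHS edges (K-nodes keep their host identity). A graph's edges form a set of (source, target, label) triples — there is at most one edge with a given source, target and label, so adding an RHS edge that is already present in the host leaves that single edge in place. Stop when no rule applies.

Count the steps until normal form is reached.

start.  V:9 E:6  edges: 1-p->0 1-p->3 2-p->1 2-p->4 3-p->2 4-p->3
1. fire R2 via {0↦1, 1↦0, 2↦5}  →  V:8 E:5  edges: 1-p->3 2-p->1 2-p->4 3-p->2 4-p->3
2. fire R2 via {0↦1, 1↦3, 2↦0}  →  V:7 E:4  edges: 2-p->1 2-p->4 3-p->2 4-p->3
3. fire R2 via {0↦2, 1↦1, 2↦6}  →  V:6 E:3  edges: 2-p->4 3-p->2 4-p->3
4. fire R2 via {0↦2, 1↦4, 2↦1}  →  V:5 E:2  edges: 3-p->2 4-p->3
5. fire R2 via {0↦3, 1↦2, 2↦7}  →  V:4 E:1  edges: 4-p->3
6. fire R2 via {0↦4, 1↦3, 2↦2}  →  V:3 E:0  edges: ∅
final graph: no rule applies after step 6

Answer: 6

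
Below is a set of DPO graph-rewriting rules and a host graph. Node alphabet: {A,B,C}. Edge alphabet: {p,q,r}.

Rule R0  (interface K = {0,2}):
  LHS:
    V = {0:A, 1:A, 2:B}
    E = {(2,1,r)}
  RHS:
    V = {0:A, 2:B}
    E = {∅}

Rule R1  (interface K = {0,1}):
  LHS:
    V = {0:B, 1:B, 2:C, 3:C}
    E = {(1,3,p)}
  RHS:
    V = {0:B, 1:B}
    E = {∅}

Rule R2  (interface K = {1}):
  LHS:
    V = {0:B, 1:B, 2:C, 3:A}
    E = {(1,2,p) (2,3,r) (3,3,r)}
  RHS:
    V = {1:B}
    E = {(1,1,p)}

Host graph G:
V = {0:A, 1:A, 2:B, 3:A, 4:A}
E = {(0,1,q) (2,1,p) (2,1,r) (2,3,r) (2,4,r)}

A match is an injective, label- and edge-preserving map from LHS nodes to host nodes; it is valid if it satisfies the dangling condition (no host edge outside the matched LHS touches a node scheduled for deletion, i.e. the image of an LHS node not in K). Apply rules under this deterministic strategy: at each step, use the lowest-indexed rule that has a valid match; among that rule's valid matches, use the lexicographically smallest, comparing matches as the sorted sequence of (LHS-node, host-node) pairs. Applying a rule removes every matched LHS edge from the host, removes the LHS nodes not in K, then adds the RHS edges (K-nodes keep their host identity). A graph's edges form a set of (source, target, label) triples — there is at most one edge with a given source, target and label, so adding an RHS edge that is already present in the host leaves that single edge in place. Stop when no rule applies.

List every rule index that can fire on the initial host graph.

Answer: [R0]

Steps:
R0: 6 valid matches — {0↦0, 1↦3, 2↦2}, {0↦0, 1↦4, 2↦2}, {0↦1, 1↦3, 2↦2} (+3 more)
R1: no valid match — LHS pattern not found
R2: no valid match — LHS pattern not found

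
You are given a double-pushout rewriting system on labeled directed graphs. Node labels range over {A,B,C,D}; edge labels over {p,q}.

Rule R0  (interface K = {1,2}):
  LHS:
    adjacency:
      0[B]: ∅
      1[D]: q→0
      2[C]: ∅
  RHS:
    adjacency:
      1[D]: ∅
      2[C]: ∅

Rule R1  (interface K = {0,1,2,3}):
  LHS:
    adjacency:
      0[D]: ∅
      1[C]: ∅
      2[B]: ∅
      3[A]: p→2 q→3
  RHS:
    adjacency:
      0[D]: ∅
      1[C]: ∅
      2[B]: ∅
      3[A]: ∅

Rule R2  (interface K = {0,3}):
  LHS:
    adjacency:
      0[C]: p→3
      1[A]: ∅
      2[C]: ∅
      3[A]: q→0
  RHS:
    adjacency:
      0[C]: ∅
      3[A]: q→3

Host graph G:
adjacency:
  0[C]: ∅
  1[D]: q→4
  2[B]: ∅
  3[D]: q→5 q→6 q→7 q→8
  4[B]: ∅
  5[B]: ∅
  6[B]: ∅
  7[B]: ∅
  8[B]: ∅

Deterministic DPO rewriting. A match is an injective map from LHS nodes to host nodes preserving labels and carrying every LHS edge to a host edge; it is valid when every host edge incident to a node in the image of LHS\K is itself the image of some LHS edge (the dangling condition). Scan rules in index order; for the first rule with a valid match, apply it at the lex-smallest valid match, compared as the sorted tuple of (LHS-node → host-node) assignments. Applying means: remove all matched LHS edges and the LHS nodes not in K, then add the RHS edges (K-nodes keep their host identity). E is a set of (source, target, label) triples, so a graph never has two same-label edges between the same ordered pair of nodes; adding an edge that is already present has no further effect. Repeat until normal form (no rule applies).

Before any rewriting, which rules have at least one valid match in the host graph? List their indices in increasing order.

R0: 5 valid matches — {0↦4, 1↦1, 2↦0}, {0↦5, 1↦3, 2↦0}, {0↦6, 1↦3, 2↦0} (+2 more)
R1: no valid match — LHS pattern not found
R2: no valid match — LHS pattern not found

Answer: [R0]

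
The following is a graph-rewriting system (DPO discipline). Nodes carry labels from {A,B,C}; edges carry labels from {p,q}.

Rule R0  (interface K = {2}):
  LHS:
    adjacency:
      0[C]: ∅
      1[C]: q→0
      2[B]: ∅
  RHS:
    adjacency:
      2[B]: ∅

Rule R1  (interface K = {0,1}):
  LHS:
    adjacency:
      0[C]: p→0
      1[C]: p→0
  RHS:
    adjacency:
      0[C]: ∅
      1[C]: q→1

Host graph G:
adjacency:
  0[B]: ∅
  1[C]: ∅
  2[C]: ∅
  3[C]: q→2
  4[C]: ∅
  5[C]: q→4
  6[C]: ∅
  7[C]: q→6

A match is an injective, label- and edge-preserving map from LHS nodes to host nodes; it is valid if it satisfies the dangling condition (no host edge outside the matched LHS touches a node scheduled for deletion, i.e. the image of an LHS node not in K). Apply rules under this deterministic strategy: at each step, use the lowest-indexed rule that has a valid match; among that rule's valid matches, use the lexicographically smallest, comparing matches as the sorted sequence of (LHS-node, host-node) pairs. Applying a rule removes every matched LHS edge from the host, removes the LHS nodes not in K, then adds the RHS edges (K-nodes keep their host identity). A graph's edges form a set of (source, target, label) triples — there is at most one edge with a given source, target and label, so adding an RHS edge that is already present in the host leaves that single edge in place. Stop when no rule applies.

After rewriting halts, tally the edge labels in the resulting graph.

Answer: (no edges)

Derivation:
start.  V:8 E:3  edges: 3-q->2 5-q->4 7-q->6
1. fire R0 via {0↦2, 1↦3, 2↦0}  →  V:6 E:2  edges: 5-q->4 7-q->6
2. fire R0 via {0↦4, 1↦5, 2↦0}  →  V:4 E:1  edges: 7-q->6
3. fire R0 via {0↦6, 1↦7, 2↦0}  →  V:2 E:0  edges: ∅
final graph: no rule applies after step 3
NF edges: []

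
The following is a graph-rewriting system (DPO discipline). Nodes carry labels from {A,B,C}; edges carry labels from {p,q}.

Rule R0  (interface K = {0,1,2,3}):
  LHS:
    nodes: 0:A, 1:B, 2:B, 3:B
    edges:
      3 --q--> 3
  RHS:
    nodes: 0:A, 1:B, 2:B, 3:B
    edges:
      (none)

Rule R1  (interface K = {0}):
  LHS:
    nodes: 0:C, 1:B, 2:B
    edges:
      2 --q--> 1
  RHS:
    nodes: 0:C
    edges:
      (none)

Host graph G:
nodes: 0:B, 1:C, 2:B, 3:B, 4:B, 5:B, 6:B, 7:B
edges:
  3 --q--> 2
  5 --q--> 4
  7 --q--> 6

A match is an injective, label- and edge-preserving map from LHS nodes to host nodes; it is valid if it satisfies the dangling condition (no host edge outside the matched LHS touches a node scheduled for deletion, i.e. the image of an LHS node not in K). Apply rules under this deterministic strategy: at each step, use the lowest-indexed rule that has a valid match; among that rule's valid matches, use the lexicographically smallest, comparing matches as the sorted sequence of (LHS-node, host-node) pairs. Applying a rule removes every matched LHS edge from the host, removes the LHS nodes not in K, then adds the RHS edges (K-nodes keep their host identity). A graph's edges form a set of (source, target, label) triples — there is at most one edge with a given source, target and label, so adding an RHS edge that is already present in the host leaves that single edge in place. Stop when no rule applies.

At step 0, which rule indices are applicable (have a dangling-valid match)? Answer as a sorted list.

R0: no valid match — LHS pattern not found
R1: 3 valid matches — {0↦1, 1↦2, 2↦3}, {0↦1, 1↦4, 2↦5}, {0↦1, 1↦6, 2↦7}

Answer: [R1]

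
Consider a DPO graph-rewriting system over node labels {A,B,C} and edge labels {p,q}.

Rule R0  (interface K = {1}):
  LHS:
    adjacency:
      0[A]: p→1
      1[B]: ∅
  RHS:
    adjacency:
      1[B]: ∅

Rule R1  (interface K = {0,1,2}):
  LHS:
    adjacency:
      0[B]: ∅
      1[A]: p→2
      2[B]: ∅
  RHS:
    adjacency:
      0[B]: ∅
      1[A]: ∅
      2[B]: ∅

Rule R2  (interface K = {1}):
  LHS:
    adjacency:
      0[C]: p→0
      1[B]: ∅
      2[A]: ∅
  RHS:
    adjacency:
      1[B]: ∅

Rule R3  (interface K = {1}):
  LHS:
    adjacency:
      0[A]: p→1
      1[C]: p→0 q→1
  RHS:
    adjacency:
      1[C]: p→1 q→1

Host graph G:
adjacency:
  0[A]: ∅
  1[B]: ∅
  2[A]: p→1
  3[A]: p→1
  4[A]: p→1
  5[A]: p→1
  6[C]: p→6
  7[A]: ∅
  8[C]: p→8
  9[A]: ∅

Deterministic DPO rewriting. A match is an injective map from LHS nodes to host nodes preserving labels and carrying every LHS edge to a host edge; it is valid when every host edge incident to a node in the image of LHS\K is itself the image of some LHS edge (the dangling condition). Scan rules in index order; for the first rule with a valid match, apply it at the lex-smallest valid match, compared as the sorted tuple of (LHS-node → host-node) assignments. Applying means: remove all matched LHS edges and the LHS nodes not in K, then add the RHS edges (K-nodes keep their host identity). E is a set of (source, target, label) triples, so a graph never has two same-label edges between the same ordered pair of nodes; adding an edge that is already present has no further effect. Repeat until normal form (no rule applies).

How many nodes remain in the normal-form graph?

initial: |V|=10 |E|=6  E = 2-p->1 3-p->1 4-p->1 5-p->1 6-p->6 8-p->8
step 1: apply R0 at {0↦2, 1↦1}  → |V|=9 |E|=5  E = 3-p->1 4-p->1 5-p->1 6-p->6 8-p->8
step 2: apply R0 at {0↦3, 1↦1}  → |V|=8 |E|=4  E = 4-p->1 5-p->1 6-p->6 8-p->8
step 3: apply R0 at {0↦4, 1↦1}  → |V|=7 |E|=3  E = 5-p->1 6-p->6 8-p->8
step 4: apply R0 at {0↦5, 1↦1}  → |V|=6 |E|=2  E = 6-p->6 8-p->8
step 5: apply R2 at {0↦6, 1↦1, 2↦0}  → |V|=4 |E|=1  E = 8-p->8
step 6: apply R2 at {0↦8, 1↦1, 2↦7}  → |V|=2 |E|=0  E = ∅
final graph: no rule applies after step 6
NF nodes: {1:B, 9:A}

Answer: 2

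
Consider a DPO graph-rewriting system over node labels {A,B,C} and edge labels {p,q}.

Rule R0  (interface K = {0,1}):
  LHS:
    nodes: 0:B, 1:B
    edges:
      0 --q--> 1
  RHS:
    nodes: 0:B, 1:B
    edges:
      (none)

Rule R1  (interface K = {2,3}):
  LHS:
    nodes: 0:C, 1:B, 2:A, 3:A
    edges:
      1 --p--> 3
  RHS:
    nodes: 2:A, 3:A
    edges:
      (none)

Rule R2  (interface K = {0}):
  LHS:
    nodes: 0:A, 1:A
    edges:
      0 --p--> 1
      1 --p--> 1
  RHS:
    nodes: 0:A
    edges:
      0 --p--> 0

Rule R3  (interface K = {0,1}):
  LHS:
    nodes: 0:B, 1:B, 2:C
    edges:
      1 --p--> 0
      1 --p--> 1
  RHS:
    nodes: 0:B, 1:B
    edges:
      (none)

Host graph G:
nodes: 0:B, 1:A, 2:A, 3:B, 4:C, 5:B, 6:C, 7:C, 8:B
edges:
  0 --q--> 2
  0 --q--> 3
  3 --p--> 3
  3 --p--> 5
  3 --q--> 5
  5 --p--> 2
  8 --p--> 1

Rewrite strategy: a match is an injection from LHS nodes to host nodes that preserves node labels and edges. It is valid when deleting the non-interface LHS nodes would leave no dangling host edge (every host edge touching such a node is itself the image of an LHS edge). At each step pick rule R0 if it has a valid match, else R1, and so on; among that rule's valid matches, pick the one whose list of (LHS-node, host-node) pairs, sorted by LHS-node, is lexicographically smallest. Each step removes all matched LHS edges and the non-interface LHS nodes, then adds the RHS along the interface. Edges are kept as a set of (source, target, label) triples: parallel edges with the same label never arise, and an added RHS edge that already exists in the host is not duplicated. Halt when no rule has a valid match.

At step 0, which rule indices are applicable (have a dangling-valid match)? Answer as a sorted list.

Answer: [R0,R1,R3]

Derivation:
R0: 2 valid matches — {0↦0, 1↦3}, {0↦3, 1↦5}
R1: 3 valid matches — {0↦4, 1↦8, 2↦2, 3↦1}, {0↦6, 1↦8, 2↦2, 3↦1}, {0↦7, 1↦8, 2↦2, 3↦1}
R2: no valid match — LHS pattern not found
R3: 3 valid matches — {0↦5, 1↦3, 2↦4}, {0↦5, 1↦3, 2↦6}, {0↦5, 1↦3, 2↦7}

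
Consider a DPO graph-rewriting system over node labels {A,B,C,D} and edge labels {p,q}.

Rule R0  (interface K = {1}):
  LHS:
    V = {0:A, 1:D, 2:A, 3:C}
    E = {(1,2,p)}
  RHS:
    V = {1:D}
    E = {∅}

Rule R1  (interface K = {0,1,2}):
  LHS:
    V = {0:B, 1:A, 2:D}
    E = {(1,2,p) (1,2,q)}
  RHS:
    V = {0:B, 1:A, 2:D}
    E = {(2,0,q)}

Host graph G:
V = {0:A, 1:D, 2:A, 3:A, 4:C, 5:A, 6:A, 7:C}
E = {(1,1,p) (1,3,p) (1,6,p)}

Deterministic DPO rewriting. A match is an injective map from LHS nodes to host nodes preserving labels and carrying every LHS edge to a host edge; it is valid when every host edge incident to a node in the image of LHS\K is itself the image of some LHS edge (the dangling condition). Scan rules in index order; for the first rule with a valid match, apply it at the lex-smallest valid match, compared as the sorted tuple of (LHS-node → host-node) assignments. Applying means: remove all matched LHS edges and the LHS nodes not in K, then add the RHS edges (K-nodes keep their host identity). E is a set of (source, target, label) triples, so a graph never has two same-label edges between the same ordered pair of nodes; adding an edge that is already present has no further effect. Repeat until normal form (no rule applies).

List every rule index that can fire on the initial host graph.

Answer: [R0]

Rewrite trace:
R0: 12 valid matches — {0↦0, 1↦1, 2↦3, 3↦4}, {0↦0, 1↦1, 2↦3, 3↦7}, {0↦0, 1↦1, 2↦6, 3↦4} (+9 more)
R1: no valid match — LHS pattern not found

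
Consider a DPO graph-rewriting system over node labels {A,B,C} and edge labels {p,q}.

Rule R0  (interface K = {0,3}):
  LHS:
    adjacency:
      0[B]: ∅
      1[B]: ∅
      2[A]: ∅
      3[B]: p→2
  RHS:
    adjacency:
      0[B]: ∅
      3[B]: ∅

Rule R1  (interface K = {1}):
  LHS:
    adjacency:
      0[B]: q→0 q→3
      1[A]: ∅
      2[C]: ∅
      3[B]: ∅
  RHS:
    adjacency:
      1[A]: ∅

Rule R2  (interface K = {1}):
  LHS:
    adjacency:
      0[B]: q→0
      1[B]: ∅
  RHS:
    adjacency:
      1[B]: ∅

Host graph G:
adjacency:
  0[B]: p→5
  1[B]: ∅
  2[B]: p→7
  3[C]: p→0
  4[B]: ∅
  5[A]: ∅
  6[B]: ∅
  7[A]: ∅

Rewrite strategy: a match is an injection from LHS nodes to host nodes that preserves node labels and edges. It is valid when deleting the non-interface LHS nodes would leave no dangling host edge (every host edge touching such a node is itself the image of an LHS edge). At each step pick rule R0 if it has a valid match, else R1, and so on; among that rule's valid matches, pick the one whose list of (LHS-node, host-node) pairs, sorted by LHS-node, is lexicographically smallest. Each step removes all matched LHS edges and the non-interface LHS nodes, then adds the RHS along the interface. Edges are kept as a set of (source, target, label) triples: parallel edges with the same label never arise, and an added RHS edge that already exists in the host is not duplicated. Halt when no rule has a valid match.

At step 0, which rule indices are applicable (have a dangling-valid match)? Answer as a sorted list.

R0: 18 valid matches — {0↦0, 1↦1, 2↦7, 3↦2}, {0↦0, 1↦4, 2↦7, 3↦2}, {0↦0, 1↦6, 2↦7, 3↦2} (+15 more)
R1: no valid match — LHS pattern not found
R2: no valid match — LHS pattern not found

Answer: [R0]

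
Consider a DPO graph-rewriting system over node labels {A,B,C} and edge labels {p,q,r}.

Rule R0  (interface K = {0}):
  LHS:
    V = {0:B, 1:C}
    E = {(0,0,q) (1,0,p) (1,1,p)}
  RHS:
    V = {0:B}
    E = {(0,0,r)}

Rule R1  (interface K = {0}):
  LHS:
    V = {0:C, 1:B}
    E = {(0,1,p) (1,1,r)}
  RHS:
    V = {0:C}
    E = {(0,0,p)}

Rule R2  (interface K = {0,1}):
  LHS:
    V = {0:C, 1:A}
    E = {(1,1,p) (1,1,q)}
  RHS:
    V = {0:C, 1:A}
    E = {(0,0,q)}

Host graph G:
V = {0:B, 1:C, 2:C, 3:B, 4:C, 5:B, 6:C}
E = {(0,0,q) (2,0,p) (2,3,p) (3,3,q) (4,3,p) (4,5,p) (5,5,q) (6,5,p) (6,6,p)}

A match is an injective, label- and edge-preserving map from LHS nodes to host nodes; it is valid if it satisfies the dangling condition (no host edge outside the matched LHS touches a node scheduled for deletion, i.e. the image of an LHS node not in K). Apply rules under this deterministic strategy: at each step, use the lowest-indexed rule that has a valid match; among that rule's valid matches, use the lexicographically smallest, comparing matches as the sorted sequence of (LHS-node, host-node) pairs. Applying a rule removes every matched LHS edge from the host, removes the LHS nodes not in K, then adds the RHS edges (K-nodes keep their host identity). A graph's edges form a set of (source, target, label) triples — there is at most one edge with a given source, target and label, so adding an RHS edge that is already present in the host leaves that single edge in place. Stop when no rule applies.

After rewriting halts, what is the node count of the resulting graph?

Answer: 2

Derivation:
[0] host  ⇒  7 nodes, 9 edges  {0-q->0 2-p->0 2-p->3 3-q->3 4-p->3 4-p->5 5-q->5 6-p->5 6-p->6}
[1] R0 @ {0↦5, 1↦6}  ⇒  6 nodes, 7 edges  {0-q->0 2-p->0 2-p->3 3-q->3 4-p->3 4-p->5 5-r->5}
[2] R1 @ {0↦4, 1↦5}  ⇒  5 nodes, 6 edges  {0-q->0 2-p->0 2-p->3 3-q->3 4-p->3 4-p->4}
[3] R0 @ {0↦3, 1↦4}  ⇒  4 nodes, 4 edges  {0-q->0 2-p->0 2-p->3 3-r->3}
[4] R1 @ {0↦2, 1↦3}  ⇒  3 nodes, 3 edges  {0-q->0 2-p->0 2-p->2}
[5] R0 @ {0↦0, 1↦2}  ⇒  2 nodes, 1 edges  {0-r->0}
normal form: no rule applies after step 5
NF nodes: {0:B, 1:C}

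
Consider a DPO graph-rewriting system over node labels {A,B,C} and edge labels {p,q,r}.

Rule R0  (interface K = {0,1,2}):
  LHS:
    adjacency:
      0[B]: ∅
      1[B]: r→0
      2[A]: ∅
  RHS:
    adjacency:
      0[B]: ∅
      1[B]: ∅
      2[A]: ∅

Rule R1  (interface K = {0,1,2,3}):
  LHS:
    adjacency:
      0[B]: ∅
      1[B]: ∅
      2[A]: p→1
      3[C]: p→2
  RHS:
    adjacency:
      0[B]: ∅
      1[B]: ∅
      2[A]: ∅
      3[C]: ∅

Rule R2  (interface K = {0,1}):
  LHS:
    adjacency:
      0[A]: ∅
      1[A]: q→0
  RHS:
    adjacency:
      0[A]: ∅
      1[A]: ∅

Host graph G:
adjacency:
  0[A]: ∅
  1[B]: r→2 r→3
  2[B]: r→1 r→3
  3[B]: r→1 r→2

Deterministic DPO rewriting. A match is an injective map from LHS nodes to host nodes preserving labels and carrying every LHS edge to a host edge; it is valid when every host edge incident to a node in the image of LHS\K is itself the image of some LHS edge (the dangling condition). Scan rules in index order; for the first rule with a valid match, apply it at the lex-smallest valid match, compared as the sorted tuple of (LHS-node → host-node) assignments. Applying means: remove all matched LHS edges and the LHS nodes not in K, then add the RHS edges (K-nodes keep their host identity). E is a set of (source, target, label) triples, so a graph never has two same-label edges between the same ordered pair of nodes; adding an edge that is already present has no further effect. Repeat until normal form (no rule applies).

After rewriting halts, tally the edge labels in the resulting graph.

Answer: (no edges)

Rewrite trace:
initial: |V|=4 |E|=6  E = 1-r->2 1-r->3 2-r->1 2-r->3 3-r->1 3-r->2
step 1: apply R0 at {0↦1, 1↦2, 2↦0}  → |V|=4 |E|=5  E = 1-r->2 1-r->3 2-r->3 3-r->1 3-r->2
step 2: apply R0 at {0↦1, 1↦3, 2↦0}  → |V|=4 |E|=4  E = 1-r->2 1-r->3 2-r->3 3-r->2
step 3: apply R0 at {0↦2, 1↦1, 2↦0}  → |V|=4 |E|=3  E = 1-r->3 2-r->3 3-r->2
step 4: apply R0 at {0↦2, 1↦3, 2↦0}  → |V|=4 |E|=2  E = 1-r->3 2-r->3
step 5: apply R0 at {0↦3, 1↦1, 2↦0}  → |V|=4 |E|=1  E = 2-r->3
step 6: apply R0 at {0↦3, 1↦2, 2↦0}  → |V|=4 |E|=0  E = ∅
final graph: no rule applies after step 6
NF edges: []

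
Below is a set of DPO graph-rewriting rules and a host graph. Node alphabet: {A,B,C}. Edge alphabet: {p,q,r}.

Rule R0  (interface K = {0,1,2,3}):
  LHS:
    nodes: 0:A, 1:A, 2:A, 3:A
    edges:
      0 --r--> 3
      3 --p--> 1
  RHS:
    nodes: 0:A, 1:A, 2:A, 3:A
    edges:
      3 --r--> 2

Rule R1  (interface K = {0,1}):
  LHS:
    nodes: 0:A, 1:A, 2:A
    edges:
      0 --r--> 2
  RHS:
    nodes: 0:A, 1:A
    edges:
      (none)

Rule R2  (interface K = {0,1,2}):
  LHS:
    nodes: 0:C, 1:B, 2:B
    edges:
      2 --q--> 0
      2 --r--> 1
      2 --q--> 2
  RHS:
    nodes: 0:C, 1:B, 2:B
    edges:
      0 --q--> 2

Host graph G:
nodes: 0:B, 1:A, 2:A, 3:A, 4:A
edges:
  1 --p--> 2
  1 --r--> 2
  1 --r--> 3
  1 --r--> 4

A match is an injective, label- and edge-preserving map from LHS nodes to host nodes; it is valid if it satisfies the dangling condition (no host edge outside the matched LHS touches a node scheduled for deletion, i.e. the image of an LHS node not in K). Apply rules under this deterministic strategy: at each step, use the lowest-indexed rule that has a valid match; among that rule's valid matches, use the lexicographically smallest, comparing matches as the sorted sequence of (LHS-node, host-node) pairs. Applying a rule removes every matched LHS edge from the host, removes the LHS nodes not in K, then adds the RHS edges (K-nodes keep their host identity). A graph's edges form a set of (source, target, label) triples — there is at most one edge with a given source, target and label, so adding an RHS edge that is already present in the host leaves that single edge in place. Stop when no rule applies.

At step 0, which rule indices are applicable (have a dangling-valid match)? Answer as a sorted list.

Answer: [R1]

Steps:
R0: no valid match — LHS pattern not found
R1: 4 valid matches — {0↦1, 1↦2, 2↦3}, {0↦1, 1↦2, 2↦4}, {0↦1, 1↦3, 2↦4} (+1 more)
R2: no valid match — LHS pattern not found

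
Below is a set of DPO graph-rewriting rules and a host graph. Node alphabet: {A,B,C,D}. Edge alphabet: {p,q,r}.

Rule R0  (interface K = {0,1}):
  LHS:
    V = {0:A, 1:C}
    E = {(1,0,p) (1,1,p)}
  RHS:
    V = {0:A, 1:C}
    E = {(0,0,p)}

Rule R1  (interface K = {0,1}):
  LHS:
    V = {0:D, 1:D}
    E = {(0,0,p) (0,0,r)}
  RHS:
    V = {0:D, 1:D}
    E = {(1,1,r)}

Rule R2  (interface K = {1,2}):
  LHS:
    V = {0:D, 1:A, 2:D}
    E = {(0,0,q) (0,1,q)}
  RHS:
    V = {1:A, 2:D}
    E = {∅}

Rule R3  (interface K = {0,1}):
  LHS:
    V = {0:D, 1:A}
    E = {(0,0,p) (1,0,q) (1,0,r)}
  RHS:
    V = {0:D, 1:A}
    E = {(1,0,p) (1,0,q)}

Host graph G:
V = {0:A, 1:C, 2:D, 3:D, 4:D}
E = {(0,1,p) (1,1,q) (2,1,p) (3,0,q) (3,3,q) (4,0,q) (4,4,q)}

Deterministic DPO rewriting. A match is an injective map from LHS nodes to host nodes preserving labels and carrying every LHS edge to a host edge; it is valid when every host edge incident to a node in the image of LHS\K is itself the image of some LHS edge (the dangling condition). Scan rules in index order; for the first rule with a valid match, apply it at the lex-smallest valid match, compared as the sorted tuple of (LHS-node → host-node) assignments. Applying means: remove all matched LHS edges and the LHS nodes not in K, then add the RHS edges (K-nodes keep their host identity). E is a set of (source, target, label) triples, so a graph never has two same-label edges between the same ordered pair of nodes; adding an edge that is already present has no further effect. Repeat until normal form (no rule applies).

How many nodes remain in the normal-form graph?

initial: |V|=5 |E|=7  E = 0-p->1 1-q->1 2-p->1 3-q->0 3-q->3 4-q->0 4-q->4
step 1: apply R2 at {0↦3, 1↦0, 2↦2}  → |V|=4 |E|=5  E = 0-p->1 1-q->1 2-p->1 4-q->0 4-q->4
step 2: apply R2 at {0↦4, 1↦0, 2↦2}  → |V|=3 |E|=3  E = 0-p->1 1-q->1 2-p->1
normal form: no rule applies after step 2
NF nodes: {0:A, 1:C, 2:D}

Answer: 3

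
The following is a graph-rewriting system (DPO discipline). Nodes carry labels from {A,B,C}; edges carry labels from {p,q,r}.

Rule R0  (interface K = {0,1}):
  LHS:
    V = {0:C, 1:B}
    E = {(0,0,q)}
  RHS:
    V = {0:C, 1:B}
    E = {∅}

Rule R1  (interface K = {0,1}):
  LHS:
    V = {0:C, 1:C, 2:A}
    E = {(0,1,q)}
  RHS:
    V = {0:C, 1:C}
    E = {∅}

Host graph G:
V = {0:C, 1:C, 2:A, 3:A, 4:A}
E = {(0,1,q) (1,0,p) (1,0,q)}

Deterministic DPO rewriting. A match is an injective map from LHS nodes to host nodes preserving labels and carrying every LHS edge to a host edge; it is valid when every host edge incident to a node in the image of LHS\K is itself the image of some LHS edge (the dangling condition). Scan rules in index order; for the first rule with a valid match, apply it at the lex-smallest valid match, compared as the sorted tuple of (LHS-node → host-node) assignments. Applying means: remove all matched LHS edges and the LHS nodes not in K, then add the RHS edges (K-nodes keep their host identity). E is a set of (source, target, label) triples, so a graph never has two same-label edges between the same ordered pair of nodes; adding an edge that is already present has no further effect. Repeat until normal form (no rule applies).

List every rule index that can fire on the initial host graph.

Answer: [R1]

Derivation:
R0: no valid match — LHS pattern not found
R1: 6 valid matches — {0↦0, 1↦1, 2↦2}, {0↦0, 1↦1, 2↦3}, {0↦0, 1↦1, 2↦4} (+3 more)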